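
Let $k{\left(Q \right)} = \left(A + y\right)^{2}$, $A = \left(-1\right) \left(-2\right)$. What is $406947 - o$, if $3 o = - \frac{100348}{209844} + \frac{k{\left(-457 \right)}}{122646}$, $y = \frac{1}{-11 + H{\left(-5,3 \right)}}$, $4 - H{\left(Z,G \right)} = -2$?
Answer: $\frac{65458791540158953}{160853295150} \approx 4.0695 \cdot 10^{5}$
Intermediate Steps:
$A = 2$
$H{\left(Z,G \right)} = 6$ ($H{\left(Z,G \right)} = 4 - -2 = 4 + 2 = 6$)
$y = - \frac{1}{5}$ ($y = \frac{1}{-11 + 6} = \frac{1}{-5} = - \frac{1}{5} \approx -0.2$)
$k{\left(Q \right)} = \frac{81}{25}$ ($k{\left(Q \right)} = \left(2 - \frac{1}{5}\right)^{2} = \left(\frac{9}{5}\right)^{2} = \frac{81}{25}$)
$o = - \frac{25638751903}{160853295150}$ ($o = \frac{- \frac{100348}{209844} + \frac{81}{25 \cdot 122646}}{3} = \frac{\left(-100348\right) \frac{1}{209844} + \frac{81}{25} \cdot \frac{1}{122646}}{3} = \frac{- \frac{25087}{52461} + \frac{27}{1022050}}{3} = \frac{1}{3} \left(- \frac{25638751903}{53617765050}\right) = - \frac{25638751903}{160853295150} \approx -0.15939$)
$406947 - o = 406947 - - \frac{25638751903}{160853295150} = 406947 + \frac{25638751903}{160853295150} = \frac{65458791540158953}{160853295150}$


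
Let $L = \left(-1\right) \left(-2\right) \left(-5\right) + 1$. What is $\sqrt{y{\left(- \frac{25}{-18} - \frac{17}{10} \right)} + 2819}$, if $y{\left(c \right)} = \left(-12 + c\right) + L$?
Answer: $\frac{2 \sqrt{157370}}{15} \approx 52.893$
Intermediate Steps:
$L = -9$ ($L = 2 \left(-5\right) + 1 = -10 + 1 = -9$)
$y{\left(c \right)} = -21 + c$ ($y{\left(c \right)} = \left(-12 + c\right) - 9 = -21 + c$)
$\sqrt{y{\left(- \frac{25}{-18} - \frac{17}{10} \right)} + 2819} = \sqrt{\left(-21 - \left(- \frac{25}{18} + \frac{17}{10}\right)\right) + 2819} = \sqrt{\left(-21 - \frac{14}{45}\right) + 2819} = \sqrt{- \frac{959}{45} + 2819} = \sqrt{\frac{125896}{45}} = \frac{2 \sqrt{157370}}{15}$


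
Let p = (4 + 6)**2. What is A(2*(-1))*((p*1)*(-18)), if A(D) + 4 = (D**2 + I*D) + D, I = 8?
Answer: 32400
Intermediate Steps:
p = 100 (p = 10**2 = 100)
A(D) = -4 + D**2 + 9*D (A(D) = -4 + ((D**2 + 8*D) + D) = -4 + (D**2 + 9*D) = -4 + D**2 + 9*D)
A(2*(-1))*((p*1)*(-18)) = (-4 + (2*(-1))**2 + 9*(2*(-1)))*((100*1)*(-18)) = (-4 + (-2)**2 + 9*(-2))*(100*(-18)) = (-4 + 4 - 18)*(-1800) = -18*(-1800) = 32400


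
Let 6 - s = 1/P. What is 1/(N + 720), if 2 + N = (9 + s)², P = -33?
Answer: 1089/1027918 ≈ 0.0010594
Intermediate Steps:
s = 199/33 (s = 6 - 1/(-33) = 6 - 1*(-1/33) = 6 + 1/33 = 199/33 ≈ 6.0303)
N = 243838/1089 (N = -2 + (9 + 199/33)² = -2 + (496/33)² = -2 + 246016/1089 = 243838/1089 ≈ 223.91)
1/(N + 720) = 1/(243838/1089 + 720) = 1/(1027918/1089) = 1089/1027918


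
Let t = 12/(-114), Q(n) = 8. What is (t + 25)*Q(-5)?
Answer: 3784/19 ≈ 199.16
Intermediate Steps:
t = -2/19 (t = 12*(-1/114) = -2/19 ≈ -0.10526)
(t + 25)*Q(-5) = (-2/19 + 25)*8 = (473/19)*8 = 3784/19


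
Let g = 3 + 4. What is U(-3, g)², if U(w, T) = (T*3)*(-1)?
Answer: 441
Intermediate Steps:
g = 7
U(w, T) = -3*T (U(w, T) = (3*T)*(-1) = -3*T)
U(-3, g)² = (-3*7)² = (-21)² = 441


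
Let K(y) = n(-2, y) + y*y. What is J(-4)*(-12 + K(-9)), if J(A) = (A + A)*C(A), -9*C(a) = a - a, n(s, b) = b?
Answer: 0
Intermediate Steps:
K(y) = y + y² (K(y) = y + y*y = y + y²)
C(a) = 0 (C(a) = -(a - a)/9 = -⅑*0 = 0)
J(A) = 0 (J(A) = (A + A)*0 = (2*A)*0 = 0)
J(-4)*(-12 + K(-9)) = 0*(-12 - 9*(1 - 9)) = 0*(-12 - 9*(-8)) = 0*(-12 + 72) = 0*60 = 0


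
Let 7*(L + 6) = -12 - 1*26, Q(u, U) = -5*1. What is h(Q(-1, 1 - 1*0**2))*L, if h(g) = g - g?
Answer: 0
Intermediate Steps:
Q(u, U) = -5
L = -80/7 (L = -6 + (-12 - 1*26)/7 = -6 + (-12 - 26)/7 = -6 + (1/7)*(-38) = -6 - 38/7 = -80/7 ≈ -11.429)
h(g) = 0
h(Q(-1, 1 - 1*0**2))*L = 0*(-80/7) = 0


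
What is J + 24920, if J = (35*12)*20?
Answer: 33320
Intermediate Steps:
J = 8400 (J = 420*20 = 8400)
J + 24920 = 8400 + 24920 = 33320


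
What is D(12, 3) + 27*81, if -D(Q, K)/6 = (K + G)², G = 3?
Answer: 1971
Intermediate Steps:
D(Q, K) = -6*(3 + K)² (D(Q, K) = -6*(K + 3)² = -6*(3 + K)²)
D(12, 3) + 27*81 = -6*(3 + 3)² + 27*81 = -6*6² + 2187 = -6*36 + 2187 = -216 + 2187 = 1971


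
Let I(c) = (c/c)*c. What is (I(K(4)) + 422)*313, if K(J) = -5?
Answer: 130521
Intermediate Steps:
I(c) = c (I(c) = 1*c = c)
(I(K(4)) + 422)*313 = (-5 + 422)*313 = 417*313 = 130521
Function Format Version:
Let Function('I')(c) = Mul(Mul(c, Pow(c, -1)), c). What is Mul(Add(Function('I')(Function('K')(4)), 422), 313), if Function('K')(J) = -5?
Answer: 130521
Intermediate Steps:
Function('I')(c) = c (Function('I')(c) = Mul(1, c) = c)
Mul(Add(Function('I')(Function('K')(4)), 422), 313) = Mul(Add(-5, 422), 313) = Mul(417, 313) = 130521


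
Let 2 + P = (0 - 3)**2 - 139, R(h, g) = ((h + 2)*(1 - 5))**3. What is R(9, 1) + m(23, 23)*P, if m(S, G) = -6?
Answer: -84392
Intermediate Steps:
R(h, g) = (-8 - 4*h)**3 (R(h, g) = ((2 + h)*(-4))**3 = (-8 - 4*h)**3)
P = -132 (P = -2 + ((0 - 3)**2 - 139) = -2 + ((-3)**2 - 139) = -2 + (9 - 139) = -2 - 130 = -132)
R(9, 1) + m(23, 23)*P = -64*(2 + 9)**3 - 6*(-132) = -64*11**3 + 792 = -64*1331 + 792 = -85184 + 792 = -84392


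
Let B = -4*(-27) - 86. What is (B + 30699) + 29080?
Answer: 59801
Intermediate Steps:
B = 22 (B = 108 - 86 = 22)
(B + 30699) + 29080 = (22 + 30699) + 29080 = 30721 + 29080 = 59801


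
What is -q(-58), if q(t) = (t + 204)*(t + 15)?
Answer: 6278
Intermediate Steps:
q(t) = (15 + t)*(204 + t) (q(t) = (204 + t)*(15 + t) = (15 + t)*(204 + t))
-q(-58) = -(3060 + (-58)² + 219*(-58)) = -(3060 + 3364 - 12702) = -1*(-6278) = 6278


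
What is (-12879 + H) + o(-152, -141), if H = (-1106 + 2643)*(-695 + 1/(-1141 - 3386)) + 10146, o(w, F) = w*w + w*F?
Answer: -4646568661/4527 ≈ -1.0264e+6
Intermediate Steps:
o(w, F) = w² + F*w
H = -4789879900/4527 (H = 1537*(-695 + 1/(-4527)) + 10146 = 1537*(-695 - 1/4527) + 10146 = 1537*(-3146266/4527) + 10146 = -4835810842/4527 + 10146 = -4789879900/4527 ≈ -1.0581e+6)
(-12879 + H) + o(-152, -141) = (-12879 - 4789879900/4527) - 152*(-141 - 152) = -4848183133/4527 - 152*(-293) = -4848183133/4527 + 44536 = -4646568661/4527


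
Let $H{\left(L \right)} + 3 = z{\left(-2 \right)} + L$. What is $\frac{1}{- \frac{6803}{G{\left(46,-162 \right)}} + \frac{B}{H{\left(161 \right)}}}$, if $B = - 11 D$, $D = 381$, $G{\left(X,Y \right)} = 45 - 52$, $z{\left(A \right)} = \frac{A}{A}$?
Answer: $\frac{371}{350780} \approx 0.0010576$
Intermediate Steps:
$z{\left(A \right)} = 1$
$G{\left(X,Y \right)} = -7$
$B = -4191$ ($B = \left(-11\right) 381 = -4191$)
$H{\left(L \right)} = -2 + L$ ($H{\left(L \right)} = -3 + \left(1 + L\right) = -2 + L$)
$\frac{1}{- \frac{6803}{G{\left(46,-162 \right)}} + \frac{B}{H{\left(161 \right)}}} = \frac{1}{- \frac{6803}{-7} - \frac{4191}{-2 + 161}} = \frac{1}{\left(-6803\right) \left(- \frac{1}{7}\right) - \frac{4191}{159}} = \frac{1}{\frac{6803}{7} - \frac{1397}{53}} = \frac{1}{\frac{350780}{371}} = \frac{371}{350780}$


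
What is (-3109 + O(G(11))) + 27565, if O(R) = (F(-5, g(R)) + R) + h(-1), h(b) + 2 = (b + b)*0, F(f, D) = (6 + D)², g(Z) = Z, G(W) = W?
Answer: 24754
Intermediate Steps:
h(b) = -2 (h(b) = -2 + (b + b)*0 = -2 + (2*b)*0 = -2 + 0 = -2)
O(R) = -2 + R + (6 + R)² (O(R) = ((6 + R)² + R) - 2 = (R + (6 + R)²) - 2 = -2 + R + (6 + R)²)
(-3109 + O(G(11))) + 27565 = (-3109 + (-2 + 11 + (6 + 11)²)) + 27565 = (-3109 + (-2 + 11 + 17²)) + 27565 = (-3109 + (-2 + 11 + 289)) + 27565 = (-3109 + 298) + 27565 = -2811 + 27565 = 24754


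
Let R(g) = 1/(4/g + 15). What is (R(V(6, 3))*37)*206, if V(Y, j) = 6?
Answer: 22866/47 ≈ 486.51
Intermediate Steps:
R(g) = 1/(15 + 4/g)
(R(V(6, 3))*37)*206 = ((6/(4 + 15*6))*37)*206 = ((6/(4 + 90))*37)*206 = ((6/94)*37)*206 = ((6*(1/94))*37)*206 = ((3/47)*37)*206 = (111/47)*206 = 22866/47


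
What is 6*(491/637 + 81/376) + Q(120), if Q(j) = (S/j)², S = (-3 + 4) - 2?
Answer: 2551130339/431121600 ≈ 5.9174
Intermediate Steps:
S = -1 (S = 1 - 2 = -1)
Q(j) = j⁻² (Q(j) = (-1/j)² = j⁻²)
6*(491/637 + 81/376) + Q(120) = 6*(491/637 + 81/376) + 120⁻² = 6*(491*(1/637) + 81*(1/376)) + 1/14400 = 6*(491/637 + 81/376) + 1/14400 = 6*(236213/239512) + 1/14400 = 708639/119756 + 1/14400 = 2551130339/431121600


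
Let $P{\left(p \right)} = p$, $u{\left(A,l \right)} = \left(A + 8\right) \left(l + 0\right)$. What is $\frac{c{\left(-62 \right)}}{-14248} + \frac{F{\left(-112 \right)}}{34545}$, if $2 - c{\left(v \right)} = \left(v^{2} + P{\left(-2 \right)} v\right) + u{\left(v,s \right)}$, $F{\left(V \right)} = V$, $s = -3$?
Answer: $\frac{2517964}{8789235} \approx 0.28648$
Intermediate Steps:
$u{\left(A,l \right)} = l \left(8 + A\right)$ ($u{\left(A,l \right)} = \left(8 + A\right) l = l \left(8 + A\right)$)
$c{\left(v \right)} = 26 - v^{2} + 5 v$ ($c{\left(v \right)} = 2 - \left(\left(v^{2} - 2 v\right) - 3 \left(8 + v\right)\right) = 2 - \left(\left(v^{2} - 2 v\right) - \left(24 + 3 v\right)\right) = 2 - \left(-24 + v^{2} - 5 v\right) = 2 + \left(24 - v^{2} + 5 v\right) = 26 - v^{2} + 5 v$)
$\frac{c{\left(-62 \right)}}{-14248} + \frac{F{\left(-112 \right)}}{34545} = \frac{26 - \left(-62\right)^{2} + 5 \left(-62\right)}{-14248} - \frac{112}{34545} = \left(26 - 3844 - 310\right) \left(- \frac{1}{14248}\right) - \frac{16}{4935} = \left(-4128\right) \left(- \frac{1}{14248}\right) - \frac{16}{4935} = \frac{516}{1781} - \frac{16}{4935} = \frac{2517964}{8789235}$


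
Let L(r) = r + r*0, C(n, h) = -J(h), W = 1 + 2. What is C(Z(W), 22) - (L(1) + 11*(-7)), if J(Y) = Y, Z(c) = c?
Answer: 54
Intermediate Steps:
W = 3
C(n, h) = -h
L(r) = r (L(r) = r + 0 = r)
C(Z(W), 22) - (L(1) + 11*(-7)) = -1*22 - (1 + 11*(-7)) = -22 - (1 - 77) = -22 - 1*(-76) = -22 + 76 = 54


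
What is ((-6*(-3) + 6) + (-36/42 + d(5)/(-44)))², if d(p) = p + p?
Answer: 12453841/23716 ≈ 525.12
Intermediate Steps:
d(p) = 2*p
((-6*(-3) + 6) + (-36/42 + d(5)/(-44)))² = ((-6*(-3) + 6) + (-36/42 + (2*5)/(-44)))² = ((18 + 6) + (-36*1/42 + 10*(-1/44)))² = (24 + (-6/7 - 5/22))² = (24 - 167/154)² = (3529/154)² = 12453841/23716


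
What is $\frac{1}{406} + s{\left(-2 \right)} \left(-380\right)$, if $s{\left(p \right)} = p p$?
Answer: $- \frac{617119}{406} \approx -1520.0$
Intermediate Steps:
$s{\left(p \right)} = p^{2}$
$\frac{1}{406} + s{\left(-2 \right)} \left(-380\right) = \frac{1}{406} + \left(-2\right)^{2} \left(-380\right) = \frac{1}{406} + 4 \left(-380\right) = \frac{1}{406} - 1520 = - \frac{617119}{406}$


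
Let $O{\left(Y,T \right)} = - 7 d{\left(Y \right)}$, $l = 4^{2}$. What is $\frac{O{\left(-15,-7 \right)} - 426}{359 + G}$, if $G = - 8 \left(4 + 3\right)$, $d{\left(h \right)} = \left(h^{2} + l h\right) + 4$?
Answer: $- \frac{349}{303} \approx -1.1518$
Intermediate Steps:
$l = 16$
$d{\left(h \right)} = 4 + h^{2} + 16 h$ ($d{\left(h \right)} = \left(h^{2} + 16 h\right) + 4 = 4 + h^{2} + 16 h$)
$G = -56$ ($G = \left(-8\right) 7 = -56$)
$O{\left(Y,T \right)} = -28 - 112 Y - 7 Y^{2}$ ($O{\left(Y,T \right)} = - 7 \left(4 + Y^{2} + 16 Y\right) = -28 - 112 Y - 7 Y^{2}$)
$\frac{O{\left(-15,-7 \right)} - 426}{359 + G} = \frac{\left(-28 - -1680 - 7 \left(-15\right)^{2}\right) - 426}{359 - 56} = \frac{\left(-28 + 1680 - 1575\right) - 426}{303} = \left(\left(-28 + 1680 - 1575\right) - 426\right) \frac{1}{303} = \left(77 - 426\right) \frac{1}{303} = \left(-349\right) \frac{1}{303} = - \frac{349}{303}$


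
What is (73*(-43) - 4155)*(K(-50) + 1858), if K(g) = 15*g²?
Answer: -287077252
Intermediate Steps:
(73*(-43) - 4155)*(K(-50) + 1858) = (73*(-43) - 4155)*(15*(-50)² + 1858) = (-3139 - 4155)*(15*2500 + 1858) = -7294*(37500 + 1858) = -7294*39358 = -287077252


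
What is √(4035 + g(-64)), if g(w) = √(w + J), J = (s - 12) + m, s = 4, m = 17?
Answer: √(4035 + I*√55) ≈ 63.522 + 0.0584*I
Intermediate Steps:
J = 9 (J = (4 - 12) + 17 = -8 + 17 = 9)
g(w) = √(9 + w) (g(w) = √(w + 9) = √(9 + w))
√(4035 + g(-64)) = √(4035 + √(9 - 64)) = √(4035 + √(-55)) = √(4035 + I*√55)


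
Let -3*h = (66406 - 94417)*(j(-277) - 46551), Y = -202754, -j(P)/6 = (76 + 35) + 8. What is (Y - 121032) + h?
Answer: -441637091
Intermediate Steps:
j(P) = -714 (j(P) = -6*((76 + 35) + 8) = -6*(111 + 8) = -6*119 = -714)
h = -441313305 (h = -(66406 - 94417)*(-714 - 46551)/3 = -(-9337)*(-47265) = -1/3*1323939915 = -441313305)
(Y - 121032) + h = (-202754 - 121032) - 441313305 = -323786 - 441313305 = -441637091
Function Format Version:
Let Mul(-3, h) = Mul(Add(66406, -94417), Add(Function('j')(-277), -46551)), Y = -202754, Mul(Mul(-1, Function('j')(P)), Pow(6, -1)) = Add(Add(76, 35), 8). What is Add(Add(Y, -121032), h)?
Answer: -441637091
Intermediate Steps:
Function('j')(P) = -714 (Function('j')(P) = Mul(-6, Add(Add(76, 35), 8)) = Mul(-6, Add(111, 8)) = Mul(-6, 119) = -714)
h = -441313305 (h = Mul(Rational(-1, 3), Mul(Add(66406, -94417), Add(-714, -46551))) = Mul(Rational(-1, 3), Mul(-28011, -47265)) = Mul(Rational(-1, 3), 1323939915) = -441313305)
Add(Add(Y, -121032), h) = Add(Add(-202754, -121032), -441313305) = Add(-323786, -441313305) = -441637091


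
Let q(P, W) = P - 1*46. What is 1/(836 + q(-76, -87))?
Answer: 1/714 ≈ 0.0014006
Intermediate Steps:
q(P, W) = -46 + P (q(P, W) = P - 46 = -46 + P)
1/(836 + q(-76, -87)) = 1/(836 + (-46 - 76)) = 1/(836 - 122) = 1/714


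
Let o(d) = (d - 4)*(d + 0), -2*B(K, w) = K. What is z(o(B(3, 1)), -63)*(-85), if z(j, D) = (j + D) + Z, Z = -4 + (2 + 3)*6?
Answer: 9775/4 ≈ 2443.8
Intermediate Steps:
B(K, w) = -K/2
Z = 26 (Z = -4 + 5*6 = -4 + 30 = 26)
o(d) = d*(-4 + d) (o(d) = (-4 + d)*d = d*(-4 + d))
z(j, D) = 26 + D + j (z(j, D) = (j + D) + 26 = (D + j) + 26 = 26 + D + j)
z(o(B(3, 1)), -63)*(-85) = (26 - 63 + (-½*3)*(-4 - ½*3))*(-85) = (26 - 63 - 3*(-4 - 3/2)/2)*(-85) = (26 - 63 - 3/2*(-11/2))*(-85) = (26 - 63 + 33/4)*(-85) = -115/4*(-85) = 9775/4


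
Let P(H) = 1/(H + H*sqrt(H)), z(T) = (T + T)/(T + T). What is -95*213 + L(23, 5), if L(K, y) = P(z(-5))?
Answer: -40469/2 ≈ -20235.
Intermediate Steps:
z(T) = 1 (z(T) = (2*T)/((2*T)) = (2*T)*(1/(2*T)) = 1)
P(H) = 1/(H + H**(3/2))
L(K, y) = 1/2 (L(K, y) = 1/(1 + 1**(3/2)) = 1/(1 + 1) = 1/2)
-95*213 + L(23, 5) = -95*213 + 1/2 = -20235 + 1/2 = -40469/2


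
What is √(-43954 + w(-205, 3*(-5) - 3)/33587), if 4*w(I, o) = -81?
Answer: I*√198335670935851/67174 ≈ 209.65*I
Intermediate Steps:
w(I, o) = -81/4 (w(I, o) = (¼)*(-81) = -81/4)
√(-43954 + w(-205, 3*(-5) - 3)/33587) = √(-43954 - 81/4/33587) = √(-43954 - 81/4*1/33587) = √(-43954 - 81/134348) = √(-5905132073/134348) = I*√198335670935851/67174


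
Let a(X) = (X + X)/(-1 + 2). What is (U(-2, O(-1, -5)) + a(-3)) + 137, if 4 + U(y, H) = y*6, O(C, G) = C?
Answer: 115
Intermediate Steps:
a(X) = 2*X (a(X) = (2*X)/1 = (2*X)*1 = 2*X)
U(y, H) = -4 + 6*y (U(y, H) = -4 + y*6 = -4 + 6*y)
(U(-2, O(-1, -5)) + a(-3)) + 137 = ((-4 + 6*(-2)) + 2*(-3)) + 137 = ((-4 - 12) - 6) + 137 = (-16 - 6) + 137 = -22 + 137 = 115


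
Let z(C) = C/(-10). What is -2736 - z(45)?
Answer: -5463/2 ≈ -2731.5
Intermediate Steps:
z(C) = -C/10 (z(C) = C*(-1/10) = -C/10)
-2736 - z(45) = -2736 - (-1)*45/10 = -2736 - 1*(-9/2) = -2736 + 9/2 = -5463/2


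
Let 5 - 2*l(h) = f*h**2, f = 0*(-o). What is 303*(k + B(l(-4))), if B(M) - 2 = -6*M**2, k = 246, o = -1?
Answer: 127563/2 ≈ 63782.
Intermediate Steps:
f = 0 (f = 0*(-1*(-1)) = 0*1 = 0)
l(h) = 5/2 (l(h) = 5/2 - 0*h**2 = 5/2 - 1/2*0 = 5/2 + 0 = 5/2)
B(M) = 2 - 6*M**2
303*(k + B(l(-4))) = 303*(246 + (2 - 6*(5/2)**2)) = 303*(246 + (2 - 6*25/4)) = 303*(246 + (2 - 75/2)) = 303*(246 - 71/2) = 303*(421/2) = 127563/2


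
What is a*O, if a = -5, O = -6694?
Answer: 33470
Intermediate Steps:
a*O = -5*(-6694) = 33470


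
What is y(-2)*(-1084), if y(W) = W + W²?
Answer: -2168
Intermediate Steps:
y(-2)*(-1084) = -2*(1 - 2)*(-1084) = -2*(-1)*(-1084) = 2*(-1084) = -2168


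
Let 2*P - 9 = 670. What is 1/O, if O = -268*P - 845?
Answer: -1/91831 ≈ -1.0890e-5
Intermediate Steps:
P = 679/2 (P = 9/2 + (1/2)*670 = 9/2 + 335 = 679/2 ≈ 339.50)
O = -91831 (O = -268*679/2 - 845 = -90986 - 845 = -91831)
1/O = 1/(-91831) = -1/91831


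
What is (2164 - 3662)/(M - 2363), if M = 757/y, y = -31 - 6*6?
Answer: 50183/79539 ≈ 0.63092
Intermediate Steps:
y = -67 (y = -31 - 36 = -67)
M = -757/67 (M = 757/(-67) = 757*(-1/67) = -757/67 ≈ -11.299)
(2164 - 3662)/(M - 2363) = (2164 - 3662)/(-757/67 - 2363) = -1498/(-159078/67) = -1498*(-67/159078) = 50183/79539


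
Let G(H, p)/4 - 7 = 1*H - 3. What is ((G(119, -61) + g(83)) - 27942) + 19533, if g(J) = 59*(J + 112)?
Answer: 3588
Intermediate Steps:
g(J) = 6608 + 59*J (g(J) = 59*(112 + J) = 6608 + 59*J)
G(H, p) = 16 + 4*H (G(H, p) = 28 + 4*(1*H - 3) = 28 + 4*(H - 3) = 28 + 4*(-3 + H) = 28 + (-12 + 4*H) = 16 + 4*H)
((G(119, -61) + g(83)) - 27942) + 19533 = (((16 + 4*119) + (6608 + 59*83)) - 27942) + 19533 = (((16 + 476) + (6608 + 4897)) - 27942) + 19533 = ((492 + 11505) - 27942) + 19533 = (11997 - 27942) + 19533 = -15945 + 19533 = 3588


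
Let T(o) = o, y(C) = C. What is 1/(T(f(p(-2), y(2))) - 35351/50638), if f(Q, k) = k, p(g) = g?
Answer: 50638/65925 ≈ 0.76812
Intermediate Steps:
1/(T(f(p(-2), y(2))) - 35351/50638) = 1/(2 - 35351/50638) = 1/(65925/50638) = 50638/65925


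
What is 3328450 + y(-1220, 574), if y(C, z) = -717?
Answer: 3327733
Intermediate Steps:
3328450 + y(-1220, 574) = 3328450 - 717 = 3327733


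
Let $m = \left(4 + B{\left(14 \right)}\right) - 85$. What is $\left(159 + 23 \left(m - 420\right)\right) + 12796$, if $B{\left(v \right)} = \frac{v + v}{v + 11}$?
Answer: $\frac{36444}{25} \approx 1457.8$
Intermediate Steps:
$B{\left(v \right)} = \frac{2 v}{11 + v}$
$m = - \frac{1997}{25}$ ($m = \left(4 + 2 \cdot 14 \frac{1}{11 + 14}\right) - 85 = \left(4 + 2 \cdot 14 \cdot \frac{1}{25}\right) - 85 = \left(4 + \frac{28}{25}\right) - 85 = \frac{128}{25} - 85 = - \frac{1997}{25} \approx -79.88$)
$\left(159 + 23 \left(m - 420\right)\right) + 12796 = \left(159 + 23 \left(- \frac{1997}{25} - 420\right)\right) + 12796 = \left(159 + 23 \left(- \frac{12497}{25}\right)\right) + 12796 = \left(159 - \frac{287431}{25}\right) + 12796 = - \frac{283456}{25} + 12796 = \frac{36444}{25}$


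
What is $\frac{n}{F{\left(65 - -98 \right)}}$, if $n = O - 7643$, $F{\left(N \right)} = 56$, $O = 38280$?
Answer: $\frac{30637}{56} \approx 547.09$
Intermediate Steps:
$n = 30637$ ($n = 38280 - 7643 = 30637$)
$\frac{n}{F{\left(65 - -98 \right)}} = \frac{30637}{56}$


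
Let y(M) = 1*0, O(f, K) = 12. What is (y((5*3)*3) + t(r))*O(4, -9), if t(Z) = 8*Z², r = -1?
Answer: 96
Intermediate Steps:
y(M) = 0
(y((5*3)*3) + t(r))*O(4, -9) = (0 + 8*(-1)²)*12 = (0 + 8*1)*12 = (0 + 8)*12 = 8*12 = 96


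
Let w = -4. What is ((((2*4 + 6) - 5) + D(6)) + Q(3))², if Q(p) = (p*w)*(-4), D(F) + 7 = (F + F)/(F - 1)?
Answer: 68644/25 ≈ 2745.8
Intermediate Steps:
D(F) = -7 + 2*F/(-1 + F) (D(F) = -7 + (F + F)/(F - 1) = -7 + (2*F)/(-1 + F) = -7 + 2*F/(-1 + F))
Q(p) = 16*p (Q(p) = (p*(-4))*(-4) = -4*p*(-4) = 16*p)
((((2*4 + 6) - 5) + D(6)) + Q(3))² = ((((2*4 + 6) - 5) + (7 - 5*6)/(-1 + 6)) + 16*3)² = ((((8 + 6) - 5) + (7 - 30)/5) + 48)² = (((14 - 5) + (⅕)*(-23)) + 48)² = ((9 - 23/5) + 48)² = (22/5 + 48)² = (262/5)² = 68644/25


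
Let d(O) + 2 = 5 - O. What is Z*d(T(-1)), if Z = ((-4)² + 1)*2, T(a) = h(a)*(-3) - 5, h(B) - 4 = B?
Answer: 578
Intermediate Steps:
h(B) = 4 + B
T(a) = -17 - 3*a (T(a) = (4 + a)*(-3) - 5 = (-12 - 3*a) - 5 = -17 - 3*a)
d(O) = 3 - O (d(O) = -2 + (5 - O) = 3 - O)
Z = 34 (Z = (16 + 1)*2 = 17*2 = 34)
Z*d(T(-1)) = 34*(3 - (-17 - 3*(-1))) = 34*(3 - (-17 + 3)) = 34*(3 - 1*(-14)) = 34*(3 + 14) = 34*17 = 578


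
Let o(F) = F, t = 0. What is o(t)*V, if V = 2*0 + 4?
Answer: 0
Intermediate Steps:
V = 4 (V = 0 + 4 = 4)
o(t)*V = 0*4 = 0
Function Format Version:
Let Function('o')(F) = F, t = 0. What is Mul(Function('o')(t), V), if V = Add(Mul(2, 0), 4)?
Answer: 0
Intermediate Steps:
V = 4 (V = Add(0, 4) = 4)
Mul(Function('o')(t), V) = Mul(0, 4) = 0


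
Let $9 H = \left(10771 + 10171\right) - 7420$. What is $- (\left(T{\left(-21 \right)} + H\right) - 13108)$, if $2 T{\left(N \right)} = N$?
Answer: $\frac{209089}{18} \approx 11616.0$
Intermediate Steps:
$T{\left(N \right)} = \frac{N}{2}$
$H = \frac{13522}{9}$ ($H = \frac{\left(10771 + 10171\right) - 7420}{9} = \frac{20942 - 7420}{9} = \frac{1}{9} \cdot 13522 = \frac{13522}{9} \approx 1502.4$)
$- (\left(T{\left(-21 \right)} + H\right) - 13108) = - (\left(\frac{1}{2} \left(-21\right) + \frac{13522}{9}\right) - 13108) = - (\left(- \frac{21}{2} + \frac{13522}{9}\right) - 13108) = - (\frac{26855}{18} - 13108) = \left(-1\right) \left(- \frac{209089}{18}\right) = \frac{209089}{18}$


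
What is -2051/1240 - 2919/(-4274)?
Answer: -2573207/2649880 ≈ -0.97107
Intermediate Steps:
-2051/1240 - 2919/(-4274) = -2051*1/1240 - 2919*(-1/4274) = -2051/1240 + 2919/4274 = -2573207/2649880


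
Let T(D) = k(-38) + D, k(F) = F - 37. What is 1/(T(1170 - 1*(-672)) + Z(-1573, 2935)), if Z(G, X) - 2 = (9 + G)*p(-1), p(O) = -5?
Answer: 1/9589 ≈ 0.00010429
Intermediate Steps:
k(F) = -37 + F
T(D) = -75 + D (T(D) = (-37 - 38) + D = -75 + D)
Z(G, X) = -43 - 5*G (Z(G, X) = 2 + (9 + G)*(-5) = 2 + (-45 - 5*G) = -43 - 5*G)
1/(T(1170 - 1*(-672)) + Z(-1573, 2935)) = 1/((-75 + (1170 - 1*(-672))) + (-43 - 5*(-1573))) = 1/((-75 + (1170 + 672)) + (-43 + 7865)) = 1/((-75 + 1842) + 7822) = 1/(1767 + 7822) = 1/9589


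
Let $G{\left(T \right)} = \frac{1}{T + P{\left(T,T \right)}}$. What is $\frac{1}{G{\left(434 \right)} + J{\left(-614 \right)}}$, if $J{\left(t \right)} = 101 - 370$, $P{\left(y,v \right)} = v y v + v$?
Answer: $- \frac{81747372}{21990043067} \approx -0.0037175$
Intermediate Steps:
$P{\left(y,v \right)} = v + y v^{2}$ ($P{\left(y,v \right)} = y v^{2} + v = v + y v^{2}$)
$J{\left(t \right)} = -269$ ($J{\left(t \right)} = 101 - 370 = -269$)
$G{\left(T \right)} = \frac{1}{T + T \left(1 + T^{2}\right)}$ ($G{\left(T \right)} = \frac{1}{T + T \left(1 + T T\right)} = \frac{1}{T + T \left(1 + T^{2}\right)}$)
$\frac{1}{G{\left(434 \right)} + J{\left(-614 \right)}} = \frac{1}{\frac{1}{434 \left(2 + 434^{2}\right)} - 269} = \frac{1}{\frac{1}{434 \left(2 + 188356\right)} - 269} = \frac{1}{\frac{1}{434 \cdot 188358} - 269} = \frac{1}{\frac{1}{434} \cdot \frac{1}{188358} - 269} = \frac{1}{\frac{1}{81747372} - 269} = \frac{1}{- \frac{21990043067}{81747372}} = - \frac{81747372}{21990043067}$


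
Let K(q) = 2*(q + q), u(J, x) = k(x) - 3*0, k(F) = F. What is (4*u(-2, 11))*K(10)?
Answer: 1760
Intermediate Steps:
u(J, x) = x (u(J, x) = x - 3*0 = x + 0 = x)
K(q) = 4*q (K(q) = 2*(2*q) = 4*q)
(4*u(-2, 11))*K(10) = (4*11)*(4*10) = 44*40 = 1760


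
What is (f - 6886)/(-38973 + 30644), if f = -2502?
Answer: 9388/8329 ≈ 1.1271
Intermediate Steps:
(f - 6886)/(-38973 + 30644) = (-2502 - 6886)/(-38973 + 30644) = -9388/(-8329) = -9388*(-1/8329) = 9388/8329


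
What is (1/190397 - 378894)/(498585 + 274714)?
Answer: -72140280917/147233809703 ≈ -0.48997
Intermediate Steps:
(1/190397 - 378894)/(498585 + 274714) = (1/190397 - 378894)/773299 = -72140280917/190397*1/773299 = -72140280917/147233809703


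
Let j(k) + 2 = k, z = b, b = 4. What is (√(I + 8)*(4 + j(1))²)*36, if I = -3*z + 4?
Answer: 0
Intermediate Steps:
z = 4
I = -8 (I = -3*4 + 4 = -12 + 4 = -8)
j(k) = -2 + k
(√(I + 8)*(4 + j(1))²)*36 = (√(-8 + 8)*(4 + (-2 + 1))²)*36 = (√0*(4 - 1)²)*36 = (0*3²)*36 = (0*9)*36 = 0*36 = 0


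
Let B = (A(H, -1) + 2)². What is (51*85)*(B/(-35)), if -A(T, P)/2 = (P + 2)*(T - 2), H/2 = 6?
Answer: -280908/7 ≈ -40130.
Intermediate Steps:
H = 12 (H = 2*6 = 12)
A(T, P) = -2*(-2 + T)*(2 + P) (A(T, P) = -2*(P + 2)*(T - 2) = -2*(2 + P)*(-2 + T) = -2*(-2 + T)*(2 + P))
B = 324 (B = ((8 - 4*12 + 4*(-1) - 2*(-1)*12) + 2)² = ((8 - 48 - 4 + 24) + 2)² = (-20 + 2)² = (-18)² = 324)
(51*85)*(B/(-35)) = (51*85)*(324/(-35)) = 4335*(324*(-1/35)) = 4335*(-324/35) = -280908/7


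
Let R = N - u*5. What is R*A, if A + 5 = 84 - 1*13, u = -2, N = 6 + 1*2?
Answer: 1188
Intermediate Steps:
N = 8 (N = 6 + 2 = 8)
R = 18 (R = 8 - (-2)*5 = 8 - 1*(-10) = 8 + 10 = 18)
A = 66 (A = -5 + (84 - 1*13) = -5 + (84 - 13) = -5 + 71 = 66)
R*A = 18*66 = 1188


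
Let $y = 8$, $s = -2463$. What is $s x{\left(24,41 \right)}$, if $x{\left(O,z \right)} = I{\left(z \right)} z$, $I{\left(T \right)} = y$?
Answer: $-807864$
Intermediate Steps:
$I{\left(T \right)} = 8$
$x{\left(O,z \right)} = 8 z$
$s x{\left(24,41 \right)} = - 2463 \cdot 8 \cdot 41 = \left(-2463\right) 328 = -807864$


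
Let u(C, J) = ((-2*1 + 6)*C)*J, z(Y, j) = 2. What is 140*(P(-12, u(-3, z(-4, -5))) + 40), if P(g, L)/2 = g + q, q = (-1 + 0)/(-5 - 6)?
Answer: 24920/11 ≈ 2265.5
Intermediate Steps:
q = 1/11 (q = -1/(-11) = -1*(-1/11) = 1/11 ≈ 0.090909)
u(C, J) = 4*C*J (u(C, J) = ((-2 + 6)*C)*J = (4*C)*J = 4*C*J)
P(g, L) = 2/11 + 2*g (P(g, L) = 2*(g + 1/11) = 2*(1/11 + g) = 2/11 + 2*g)
140*(P(-12, u(-3, z(-4, -5))) + 40) = 140*((2/11 + 2*(-12)) + 40) = 140*((2/11 - 24) + 40) = 140*(-262/11 + 40) = 140*(178/11) = 24920/11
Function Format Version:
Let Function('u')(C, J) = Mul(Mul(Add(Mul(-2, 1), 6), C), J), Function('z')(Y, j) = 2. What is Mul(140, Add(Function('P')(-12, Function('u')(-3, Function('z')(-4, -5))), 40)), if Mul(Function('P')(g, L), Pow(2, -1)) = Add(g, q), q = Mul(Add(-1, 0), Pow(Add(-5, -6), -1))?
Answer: Rational(24920, 11) ≈ 2265.5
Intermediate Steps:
q = Rational(1, 11) (q = Mul(-1, Pow(-11, -1)) = Mul(-1, Rational(-1, 11)) = Rational(1, 11) ≈ 0.090909)
Function('u')(C, J) = Mul(4, C, J) (Function('u')(C, J) = Mul(Mul(Add(-2, 6), C), J) = Mul(Mul(4, C), J) = Mul(4, C, J))
Function('P')(g, L) = Add(Rational(2, 11), Mul(2, g)) (Function('P')(g, L) = Mul(2, Add(g, Rational(1, 11))) = Mul(2, Add(Rational(1, 11), g)) = Add(Rational(2, 11), Mul(2, g)))
Mul(140, Add(Function('P')(-12, Function('u')(-3, Function('z')(-4, -5))), 40)) = Mul(140, Add(Add(Rational(2, 11), Mul(2, -12)), 40)) = Mul(140, Add(Add(Rational(2, 11), -24), 40)) = Mul(140, Add(Rational(-262, 11), 40)) = Mul(140, Rational(178, 11)) = Rational(24920, 11)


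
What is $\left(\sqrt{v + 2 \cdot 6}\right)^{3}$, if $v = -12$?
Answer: $0$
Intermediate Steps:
$\left(\sqrt{v + 2 \cdot 6}\right)^{3} = \left(\sqrt{-12 + 2 \cdot 6}\right)^{3} = \left(\sqrt{-12 + 12}\right)^{3} = \left(\sqrt{0}\right)^{3} = 0^{3} = 0$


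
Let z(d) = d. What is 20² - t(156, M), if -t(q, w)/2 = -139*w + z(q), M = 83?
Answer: -22362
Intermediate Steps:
t(q, w) = -2*q + 278*w (t(q, w) = -2*(-139*w + q) = -2*(q - 139*w) = -2*q + 278*w)
20² - t(156, M) = 20² - (-2*156 + 278*83) = 400 - (-312 + 23074) = 400 - 1*22762 = 400 - 22762 = -22362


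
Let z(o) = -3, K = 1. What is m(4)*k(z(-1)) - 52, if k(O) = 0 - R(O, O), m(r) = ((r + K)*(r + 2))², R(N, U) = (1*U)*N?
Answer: -8152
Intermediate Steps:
R(N, U) = N*U (R(N, U) = U*N = N*U)
m(r) = (1 + r)²*(2 + r)² (m(r) = ((r + 1)*(r + 2))² = ((1 + r)*(2 + r))² = (1 + r)²*(2 + r)²)
k(O) = -O² (k(O) = 0 - O*O = 0 - O² = -O²)
m(4)*k(z(-1)) - 52 = ((1 + 4)²*(2 + 4)²)*(-1*(-3)²) - 52 = (5²*6²)*(-1*9) - 52 = (25*36)*(-9) - 52 = 900*(-9) - 52 = -8100 - 52 = -8152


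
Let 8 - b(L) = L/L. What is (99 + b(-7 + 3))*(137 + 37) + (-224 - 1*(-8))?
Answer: 18228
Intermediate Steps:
b(L) = 7 (b(L) = 8 - L/L = 8 - 1*1 = 8 - 1 = 7)
(99 + b(-7 + 3))*(137 + 37) + (-224 - 1*(-8)) = (99 + 7)*(137 + 37) + (-224 - 1*(-8)) = 106*174 + (-224 + 8) = 18444 - 216 = 18228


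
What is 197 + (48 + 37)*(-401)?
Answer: -33888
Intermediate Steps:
197 + (48 + 37)*(-401) = 197 + 85*(-401) = 197 - 34085 = -33888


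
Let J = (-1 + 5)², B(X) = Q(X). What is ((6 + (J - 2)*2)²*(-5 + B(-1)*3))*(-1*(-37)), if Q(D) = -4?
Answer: -727124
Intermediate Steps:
B(X) = -4
J = 16 (J = 4² = 16)
((6 + (J - 2)*2)²*(-5 + B(-1)*3))*(-1*(-37)) = ((6 + (16 - 2)*2)²*(-5 - 4*3))*(-1*(-37)) = ((6 + 14*2)²*(-5 - 12))*37 = ((6 + 28)²*(-17))*37 = (34²*(-17))*37 = (1156*(-17))*37 = -19652*37 = -727124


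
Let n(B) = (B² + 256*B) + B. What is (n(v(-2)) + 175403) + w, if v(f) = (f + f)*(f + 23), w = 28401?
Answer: 189272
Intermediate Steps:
v(f) = 2*f*(23 + f) (v(f) = (2*f)*(23 + f) = 2*f*(23 + f))
n(B) = B² + 257*B
(n(v(-2)) + 175403) + w = ((2*(-2)*(23 - 2))*(257 + 2*(-2)*(23 - 2)) + 175403) + 28401 = ((2*(-2)*21)*(257 + 2*(-2)*21) + 175403) + 28401 = (-84*(257 - 84) + 175403) + 28401 = (-84*173 + 175403) + 28401 = (-14532 + 175403) + 28401 = 160871 + 28401 = 189272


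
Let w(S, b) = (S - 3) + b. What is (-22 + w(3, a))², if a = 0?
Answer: 484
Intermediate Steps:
w(S, b) = -3 + S + b (w(S, b) = (-3 + S) + b = -3 + S + b)
(-22 + w(3, a))² = (-22 + (-3 + 3 + 0))² = (-22 + 0)² = (-22)² = 484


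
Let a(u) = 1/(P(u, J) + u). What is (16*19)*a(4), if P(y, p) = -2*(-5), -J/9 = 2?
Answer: 152/7 ≈ 21.714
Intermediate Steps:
J = -18 (J = -9*2 = -18)
P(y, p) = 10
a(u) = 1/(10 + u)
(16*19)*a(4) = (16*19)/(10 + 4) = 304/14 = 304*(1/14) = 152/7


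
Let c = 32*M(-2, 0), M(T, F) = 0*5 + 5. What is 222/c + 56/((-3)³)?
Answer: -1483/2160 ≈ -0.68657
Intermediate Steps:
M(T, F) = 5 (M(T, F) = 0 + 5 = 5)
c = 160 (c = 32*5 = 160)
222/c + 56/((-3)³) = 222/160 + 56/((-3)³) = 222*(1/160) + 56/(-27) = 111/80 + 56*(-1/27) = 111/80 - 56/27 = -1483/2160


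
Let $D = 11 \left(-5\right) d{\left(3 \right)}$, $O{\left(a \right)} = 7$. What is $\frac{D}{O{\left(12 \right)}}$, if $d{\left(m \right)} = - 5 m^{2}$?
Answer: $\frac{2475}{7} \approx 353.57$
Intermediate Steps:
$D = 2475$ ($D = 11 \left(-5\right) \left(- 5 \cdot 3^{2}\right) = - 55 \left(\left(-5\right) 9\right) = \left(-55\right) \left(-45\right) = 2475$)
$\frac{D}{O{\left(12 \right)}} = \frac{2475}{7}$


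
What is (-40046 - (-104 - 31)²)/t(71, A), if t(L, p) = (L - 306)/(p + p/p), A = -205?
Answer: -11887284/235 ≈ -50584.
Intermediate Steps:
t(L, p) = (-306 + L)/(1 + p) (t(L, p) = (-306 + L)/(p + 1) = (-306 + L)/(1 + p))
(-40046 - (-104 - 31)²)/t(71, A) = (-40046 - (-104 - 31)²)/(((-306 + 71)/(1 - 205))) = (-40046 - 1*(-135)²)/((-235/(-204))) = (-40046 - 1*18225)/((-1/204*(-235))) = (-40046 - 18225)/(235/204) = -58271*204/235 = -11887284/235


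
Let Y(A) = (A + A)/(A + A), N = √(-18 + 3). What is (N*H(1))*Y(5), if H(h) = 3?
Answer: 3*I*√15 ≈ 11.619*I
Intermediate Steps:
N = I*√15 (N = √(-15) = I*√15 ≈ 3.873*I)
Y(A) = 1 (Y(A) = (2*A)/((2*A)) = (2*A)*(1/(2*A)) = 1)
(N*H(1))*Y(5) = ((I*√15)*3)*1 = (3*I*√15)*1 = 3*I*√15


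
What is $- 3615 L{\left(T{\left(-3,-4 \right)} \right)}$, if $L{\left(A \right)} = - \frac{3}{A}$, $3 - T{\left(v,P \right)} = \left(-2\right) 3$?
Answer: $1205$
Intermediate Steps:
$T{\left(v,P \right)} = 9$ ($T{\left(v,P \right)} = 3 - \left(-2\right) 3 = 3 - -6 = 3 + 6 = 9$)
$- 3615 L{\left(T{\left(-3,-4 \right)} \right)} = - 3615 \left(- \frac{3}{9}\right) = - 3615 \left(\left(-3\right) \frac{1}{9}\right) = \left(-3615\right) \left(- \frac{1}{3}\right) = 1205$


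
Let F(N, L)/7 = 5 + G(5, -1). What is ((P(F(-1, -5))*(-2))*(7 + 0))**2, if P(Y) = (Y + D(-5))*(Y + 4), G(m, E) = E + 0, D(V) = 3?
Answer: 192876544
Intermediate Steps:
G(m, E) = E
F(N, L) = 28 (F(N, L) = 7*(5 - 1) = 7*4 = 28)
P(Y) = (3 + Y)*(4 + Y) (P(Y) = (Y + 3)*(Y + 4) = (3 + Y)*(4 + Y))
((P(F(-1, -5))*(-2))*(7 + 0))**2 = (((12 + 28**2 + 7*28)*(-2))*(7 + 0))**2 = (((12 + 784 + 196)*(-2))*7)**2 = ((992*(-2))*7)**2 = (-1984*7)**2 = (-13888)**2 = 192876544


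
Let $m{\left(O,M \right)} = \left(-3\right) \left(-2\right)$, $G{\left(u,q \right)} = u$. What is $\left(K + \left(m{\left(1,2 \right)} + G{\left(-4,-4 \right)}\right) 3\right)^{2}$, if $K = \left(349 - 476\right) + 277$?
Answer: $24336$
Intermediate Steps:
$m{\left(O,M \right)} = 6$
$K = 150$ ($K = -127 + 277 = 150$)
$\left(K + \left(m{\left(1,2 \right)} + G{\left(-4,-4 \right)}\right) 3\right)^{2} = \left(150 + \left(6 - 4\right) 3\right)^{2} = \left(150 + 2 \cdot 3\right)^{2} = \left(150 + 6\right)^{2} = 156^{2} = 24336$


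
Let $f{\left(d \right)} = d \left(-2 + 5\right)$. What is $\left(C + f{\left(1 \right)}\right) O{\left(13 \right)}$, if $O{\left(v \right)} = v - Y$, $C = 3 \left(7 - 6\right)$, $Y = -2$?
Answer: $90$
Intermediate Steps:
$f{\left(d \right)} = 3 d$ ($f{\left(d \right)} = d 3 = 3 d$)
$C = 3$ ($C = 3 \cdot 1 = 3$)
$O{\left(v \right)} = 2 + v$ ($O{\left(v \right)} = v - -2 = v + 2 = 2 + v$)
$\left(C + f{\left(1 \right)}\right) O{\left(13 \right)} = \left(3 + 3 \cdot 1\right) \left(2 + 13\right) = \left(3 + 3\right) 15 = 6 \cdot 15 = 90$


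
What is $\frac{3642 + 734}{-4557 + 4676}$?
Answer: $\frac{4376}{119} \approx 36.773$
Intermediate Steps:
$\frac{3642 + 734}{-4557 + 4676} = \frac{4376}{119}$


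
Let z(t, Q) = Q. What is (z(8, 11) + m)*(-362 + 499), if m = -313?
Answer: -41374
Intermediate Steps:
(z(8, 11) + m)*(-362 + 499) = (11 - 313)*(-362 + 499) = -302*137 = -41374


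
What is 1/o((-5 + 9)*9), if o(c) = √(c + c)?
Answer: √2/12 ≈ 0.11785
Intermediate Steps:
o(c) = √2*√c (o(c) = √(2*c) = √2*√c)
1/o((-5 + 9)*9) = 1/(√2*√((-5 + 9)*9)) = 1/(√2*√(4*9)) = 1/(√2*√36) = 1/(√2*6) = 1/(6*√2) = √2/12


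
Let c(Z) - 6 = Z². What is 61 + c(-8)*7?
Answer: 551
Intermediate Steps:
c(Z) = 6 + Z²
61 + c(-8)*7 = 61 + (6 + (-8)²)*7 = 61 + (6 + 64)*7 = 61 + 70*7 = 61 + 490 = 551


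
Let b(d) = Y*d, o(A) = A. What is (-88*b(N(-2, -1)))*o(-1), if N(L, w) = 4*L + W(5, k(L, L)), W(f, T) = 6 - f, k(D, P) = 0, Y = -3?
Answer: 1848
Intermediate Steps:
N(L, w) = 1 + 4*L (N(L, w) = 4*L + (6 - 1*5) = 4*L + (6 - 5) = 4*L + 1 = 1 + 4*L)
b(d) = -3*d
(-88*b(N(-2, -1)))*o(-1) = -(-264)*(1 + 4*(-2))*(-1) = -(-264)*(1 - 8)*(-1) = -(-264)*(-7)*(-1) = -88*21*(-1) = -1848*(-1) = 1848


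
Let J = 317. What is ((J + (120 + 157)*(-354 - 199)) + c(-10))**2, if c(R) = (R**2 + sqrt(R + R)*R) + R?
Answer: 23339893076 + 6110960*I*sqrt(5) ≈ 2.334e+10 + 1.3665e+7*I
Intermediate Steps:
c(R) = R + R**2 + sqrt(2)*R**(3/2) (c(R) = (R**2 + sqrt(2*R)*R) + R = (R**2 + (sqrt(2)*sqrt(R))*R) + R = (R**2 + sqrt(2)*R**(3/2)) + R = R + R**2 + sqrt(2)*R**(3/2))
((J + (120 + 157)*(-354 - 199)) + c(-10))**2 = ((317 + (120 + 157)*(-354 - 199)) + (-10 + (-10)**2 + sqrt(2)*(-10)**(3/2)))**2 = ((317 + 277*(-553)) + (-10 + 100 + sqrt(2)*(-10*I*sqrt(10))))**2 = ((317 - 153181) + (-10 + 100 - 20*I*sqrt(5)))**2 = (-152864 + (90 - 20*I*sqrt(5)))**2 = (-152774 - 20*I*sqrt(5))**2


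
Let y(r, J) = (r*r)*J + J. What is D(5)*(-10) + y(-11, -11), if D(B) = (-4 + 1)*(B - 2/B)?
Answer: -1204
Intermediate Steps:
y(r, J) = J + J*r**2 (y(r, J) = r**2*J + J = J*r**2 + J = J + J*r**2)
D(B) = -3*B + 6/B (D(B) = -3*(B - 2/B) = -3*B + 6/B)
D(5)*(-10) + y(-11, -11) = (-3*5 + 6/5)*(-10) - 11*(1 + (-11)**2) = (-15 + 6*(1/5))*(-10) - 11*(1 + 121) = (-15 + 6/5)*(-10) - 11*122 = -69/5*(-10) - 1342 = 138 - 1342 = -1204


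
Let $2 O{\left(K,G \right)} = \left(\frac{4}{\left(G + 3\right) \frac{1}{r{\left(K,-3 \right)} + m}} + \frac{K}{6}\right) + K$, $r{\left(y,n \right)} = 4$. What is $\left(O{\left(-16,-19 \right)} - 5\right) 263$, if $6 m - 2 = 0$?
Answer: $- \frac{31297}{8} \approx -3912.1$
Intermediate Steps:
$m = \frac{1}{3}$ ($m = \frac{1}{3} + \frac{1}{6} \cdot 0 = \frac{1}{3} + 0 = \frac{1}{3} \approx 0.33333$)
$O{\left(K,G \right)} = \frac{2}{\frac{9}{13} + \frac{3 G}{13}} + \frac{7 K}{12}$ ($O{\left(K,G \right)} = \frac{\left(\frac{4}{\left(G + 3\right) \frac{1}{4 + \frac{1}{3}}} + \frac{K}{6}\right) + K}{2} = \frac{\left(\frac{4}{\left(3 + G\right) \frac{1}{\frac{13}{3}}} + K \frac{1}{6}\right) + K}{2} = \frac{\left(\frac{4}{\left(3 + G\right) \frac{3}{13}} + \frac{K}{6}\right) + K}{2} = \frac{\left(\frac{4}{\frac{9}{13} + \frac{3 G}{13}} + \frac{K}{6}\right) + K}{2} = \frac{\frac{4}{\frac{9}{13} + \frac{3 G}{13}} + \frac{7 K}{6}}{2} = \frac{2}{\frac{9}{13} + \frac{3 G}{13}} + \frac{7 K}{12}$)
$\left(O{\left(-16,-19 \right)} - 5\right) 263 = \left(\frac{104 + 21 \left(-16\right) + 7 \left(-19\right) \left(-16\right)}{12 \left(3 - 19\right)} - 5\right) 263 = \left(\frac{104 - 336 + 2128}{12 \left(-16\right)} - 5\right) 263 = \left(\frac{1}{12} \left(- \frac{1}{16}\right) 1896 - 5\right) 263 = \left(- \frac{79}{8} - 5\right) 263 = \left(- \frac{119}{8}\right) 263 = - \frac{31297}{8}$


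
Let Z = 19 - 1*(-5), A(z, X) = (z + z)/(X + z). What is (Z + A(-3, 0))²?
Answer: 676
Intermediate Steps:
A(z, X) = 2*z/(X + z) (A(z, X) = (2*z)/(X + z) = 2*z/(X + z))
Z = 24 (Z = 19 + 5 = 24)
(Z + A(-3, 0))² = (24 + 2*(-3)/(0 - 3))² = (24 + 2*(-3)/(-3))² = (24 + 2*(-3)*(-⅓))² = (24 + 2)² = 26² = 676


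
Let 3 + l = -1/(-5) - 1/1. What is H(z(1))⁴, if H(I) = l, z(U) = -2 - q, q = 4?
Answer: 130321/625 ≈ 208.51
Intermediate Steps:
z(U) = -6 (z(U) = -2 - 1*4 = -2 - 4 = -6)
l = -19/5 (l = -3 + (-1/(-5) - 1/1) = -3 + (-1*(-⅕) - 1*1) = -3 + (⅕ - 1) = -3 - ⅘ = -19/5 ≈ -3.8000)
H(I) = -19/5
H(z(1))⁴ = (-19/5)⁴ = 130321/625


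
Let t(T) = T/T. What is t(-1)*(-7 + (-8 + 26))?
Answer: 11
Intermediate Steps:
t(T) = 1
t(-1)*(-7 + (-8 + 26)) = 1*(-7 + (-8 + 26)) = 1*(-7 + 18) = 1*11 = 11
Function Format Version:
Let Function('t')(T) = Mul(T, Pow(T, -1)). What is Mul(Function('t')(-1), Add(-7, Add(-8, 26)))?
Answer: 11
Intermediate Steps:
Function('t')(T) = 1
Mul(Function('t')(-1), Add(-7, Add(-8, 26))) = Mul(1, Add(-7, Add(-8, 26))) = Mul(1, Add(-7, 18)) = Mul(1, 11) = 11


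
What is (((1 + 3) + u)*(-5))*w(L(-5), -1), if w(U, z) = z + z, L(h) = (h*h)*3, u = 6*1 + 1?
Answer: 110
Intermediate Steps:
u = 7 (u = 6 + 1 = 7)
L(h) = 3*h² (L(h) = h²*3 = 3*h²)
w(U, z) = 2*z
(((1 + 3) + u)*(-5))*w(L(-5), -1) = (((1 + 3) + 7)*(-5))*(2*(-1)) = ((4 + 7)*(-5))*(-2) = (11*(-5))*(-2) = -55*(-2) = 110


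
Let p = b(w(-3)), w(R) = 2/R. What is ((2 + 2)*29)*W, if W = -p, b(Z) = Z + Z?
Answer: 464/3 ≈ 154.67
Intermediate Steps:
b(Z) = 2*Z
p = -4/3 (p = 2*(2/(-3)) = 2*(2*(-⅓)) = 2*(-⅔) = -4/3 ≈ -1.3333)
W = 4/3 (W = -1*(-4/3) = 4/3 ≈ 1.3333)
((2 + 2)*29)*W = ((2 + 2)*29)*(4/3) = (4*29)*(4/3) = 116*(4/3) = 464/3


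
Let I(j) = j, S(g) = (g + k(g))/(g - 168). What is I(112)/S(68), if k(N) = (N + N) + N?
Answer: -700/17 ≈ -41.176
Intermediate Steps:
k(N) = 3*N (k(N) = 2*N + N = 3*N)
S(g) = 4*g/(-168 + g) (S(g) = (g + 3*g)/(g - 168) = (4*g)/(-168 + g) = 4*g/(-168 + g))
I(112)/S(68) = 112/((4*68/(-168 + 68))) = 112/((4*68/(-100))) = 112/((4*68*(-1/100))) = 112/(-68/25) = 112*(-25/68) = -700/17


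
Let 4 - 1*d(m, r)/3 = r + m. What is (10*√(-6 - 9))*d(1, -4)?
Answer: 210*I*√15 ≈ 813.33*I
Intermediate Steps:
d(m, r) = 12 - 3*m - 3*r (d(m, r) = 12 - 3*(r + m) = 12 - 3*(m + r) = 12 + (-3*m - 3*r) = 12 - 3*m - 3*r)
(10*√(-6 - 9))*d(1, -4) = (10*√(-6 - 9))*(12 - 3*1 - 3*(-4)) = (10*√(-15))*(12 - 3 + 12) = (10*(I*√15))*21 = (10*I*√15)*21 = 210*I*√15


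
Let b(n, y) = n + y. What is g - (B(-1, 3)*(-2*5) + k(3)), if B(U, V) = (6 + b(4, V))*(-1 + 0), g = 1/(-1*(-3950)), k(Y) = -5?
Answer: -493749/3950 ≈ -125.00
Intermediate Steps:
g = 1/3950 ≈ 0.00025316
B(U, V) = -10 - V (B(U, V) = (6 + (4 + V))*(-1 + 0) = (10 + V)*(-1) = -10 - V)
g - (B(-1, 3)*(-2*5) + k(3)) = 1/3950 - ((-10 - 1*3)*(-2*5) - 5) = 1/3950 - ((-10 - 3)*(-10) - 5) = 1/3950 - (-13*(-10) - 5) = 1/3950 - (130 - 5) = 1/3950 - 1*125 = 1/3950 - 125 = -493749/3950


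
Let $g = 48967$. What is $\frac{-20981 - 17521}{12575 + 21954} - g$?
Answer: $- \frac{1690820045}{34529} \approx -48968.0$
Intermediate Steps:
$\frac{-20981 - 17521}{12575 + 21954} - g = \frac{-20981 - 17521}{12575 + 21954} - 48967 = - \frac{38502}{34529} - 48967 = - \frac{1690820045}{34529}$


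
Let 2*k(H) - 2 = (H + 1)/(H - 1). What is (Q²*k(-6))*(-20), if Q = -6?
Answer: -6840/7 ≈ -977.14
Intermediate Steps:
k(H) = 1 + (1 + H)/(2*(-1 + H)) (k(H) = 1 + ((H + 1)/(H - 1))/2 = 1 + ((1 + H)/(-1 + H))/2 = 1 + (1 + H)/(2*(-1 + H)))
(Q²*k(-6))*(-20) = ((-6)²*((-1 + 3*(-6))/(2*(-1 - 6))))*(-20) = (36*((½)*(-1 - 18)/(-7)))*(-20) = (36*((½)*(-⅐)*(-19)))*(-20) = (36*(19/14))*(-20) = (342/7)*(-20) = -6840/7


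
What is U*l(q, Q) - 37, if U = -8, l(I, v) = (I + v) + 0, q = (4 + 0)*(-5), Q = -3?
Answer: 147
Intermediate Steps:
q = -20 (q = 4*(-5) = -20)
l(I, v) = I + v
U*l(q, Q) - 37 = -8*(-20 - 3) - 37 = -8*(-23) - 37 = 184 - 37 = 147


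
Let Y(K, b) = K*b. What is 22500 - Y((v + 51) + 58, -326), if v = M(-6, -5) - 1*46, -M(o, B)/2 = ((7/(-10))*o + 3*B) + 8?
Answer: 224318/5 ≈ 44864.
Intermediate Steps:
M(o, B) = -16 - 6*B + 7*o/5 (M(o, B) = -2*(((7/(-10))*o + 3*B) + 8) = -2*(((7*(-1/10))*o + 3*B) + 8) = -2*((-7*o/10 + 3*B) + 8) = -2*((3*B - 7*o/10) + 8) = -2*(8 + 3*B - 7*o/10) = -16 - 6*B + 7*o/5)
v = -202/5 (v = (-16 - 6*(-5) + (7/5)*(-6)) - 1*46 = (-16 + 30 - 42/5) - 46 = 28/5 - 46 = -202/5 ≈ -40.400)
22500 - Y((v + 51) + 58, -326) = 22500 - ((-202/5 + 51) + 58)*(-326) = 22500 - (53/5 + 58)*(-326) = 22500 - 343*(-326)/5 = 22500 - 1*(-111818/5) = 22500 + 111818/5 = 224318/5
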